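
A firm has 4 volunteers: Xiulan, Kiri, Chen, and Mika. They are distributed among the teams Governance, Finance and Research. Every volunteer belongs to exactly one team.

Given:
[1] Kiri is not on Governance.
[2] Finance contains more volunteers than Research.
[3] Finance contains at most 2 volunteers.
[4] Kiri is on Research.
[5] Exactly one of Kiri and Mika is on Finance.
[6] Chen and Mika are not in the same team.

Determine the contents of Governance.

From (1): Kiri ∉ Governance.
From (4): Kiri ∈ Research.
(5) (exactly one): Mika ∈ Finance.
(6): Chen ∉ Finance.
Suppose Xiulan ∈ Governance: no assignment then satisfies all the clues, so Xiulan ∉ Governance.

Governance = {Chen}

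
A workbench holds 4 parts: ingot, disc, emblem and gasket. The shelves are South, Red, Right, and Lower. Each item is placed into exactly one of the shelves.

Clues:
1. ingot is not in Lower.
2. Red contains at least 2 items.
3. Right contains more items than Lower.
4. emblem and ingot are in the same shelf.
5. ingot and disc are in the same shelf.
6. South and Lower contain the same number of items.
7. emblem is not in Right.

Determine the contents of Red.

Red = {disc, emblem, ingot}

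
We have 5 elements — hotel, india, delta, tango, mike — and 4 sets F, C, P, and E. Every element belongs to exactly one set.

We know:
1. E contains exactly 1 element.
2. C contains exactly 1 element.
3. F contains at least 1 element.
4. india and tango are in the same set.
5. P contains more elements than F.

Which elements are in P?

P = {india, tango}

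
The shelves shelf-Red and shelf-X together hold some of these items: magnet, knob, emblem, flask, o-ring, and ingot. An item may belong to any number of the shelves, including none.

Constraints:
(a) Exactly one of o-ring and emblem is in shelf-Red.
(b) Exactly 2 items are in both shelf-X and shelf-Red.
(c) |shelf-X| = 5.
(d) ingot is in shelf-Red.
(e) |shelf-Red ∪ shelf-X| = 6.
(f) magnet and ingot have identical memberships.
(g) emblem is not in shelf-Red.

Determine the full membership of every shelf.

shelf-Red = {ingot, magnet, o-ring}; shelf-X = {emblem, flask, ingot, knob, magnet}

From (d): ingot ∈ shelf-Red.
From (g): emblem ∉ shelf-Red.
(a) (exactly one): o-ring ∈ shelf-Red.
(f): magnet matches ingot: magnet ∈ shelf-Red.
Suppose magnet ∉ shelf-X: no assignment then satisfies all the clues, so magnet ∈ shelf-X.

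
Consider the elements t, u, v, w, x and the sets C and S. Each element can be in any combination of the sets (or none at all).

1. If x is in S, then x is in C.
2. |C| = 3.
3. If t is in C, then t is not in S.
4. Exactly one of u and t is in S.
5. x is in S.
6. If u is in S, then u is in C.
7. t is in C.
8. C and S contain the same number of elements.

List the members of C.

C = {t, u, x}

From (5): x ∈ S.
From (7): t ∈ C.
(1): x ∈ C.
(3): t ∉ S.
(4) (exactly one): u ∈ S.
(6): u ∈ C.
(2): C already has 3, so the rest are out.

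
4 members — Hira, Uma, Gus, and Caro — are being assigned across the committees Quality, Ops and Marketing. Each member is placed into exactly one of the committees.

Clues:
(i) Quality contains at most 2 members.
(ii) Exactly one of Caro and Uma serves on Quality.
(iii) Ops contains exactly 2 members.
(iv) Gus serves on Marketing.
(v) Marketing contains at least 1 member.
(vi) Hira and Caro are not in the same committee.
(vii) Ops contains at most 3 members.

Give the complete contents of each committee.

Quality = {Caro}; Ops = {Hira, Uma}; Marketing = {Gus}

From (iv): Gus ∈ Marketing.
Suppose Hira ∈ Quality: no assignment then satisfies all the clues, so Hira ∉ Quality.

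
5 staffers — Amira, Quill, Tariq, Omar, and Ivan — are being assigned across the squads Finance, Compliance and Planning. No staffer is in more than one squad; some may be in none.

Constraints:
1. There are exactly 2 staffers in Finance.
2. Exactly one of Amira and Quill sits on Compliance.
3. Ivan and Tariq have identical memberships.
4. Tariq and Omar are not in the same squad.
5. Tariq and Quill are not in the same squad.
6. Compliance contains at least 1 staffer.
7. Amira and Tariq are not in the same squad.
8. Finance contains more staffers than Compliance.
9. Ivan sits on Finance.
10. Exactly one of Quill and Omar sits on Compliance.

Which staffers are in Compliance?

Compliance = {Quill}

From (9): Ivan ∈ Finance.
(3): Tariq matches Ivan: Tariq ∈ Finance.
(4): Omar ∉ Finance.
(5): Quill ∉ Finance.
(7): Amira ∉ Finance.
Suppose Amira ∈ Compliance: no assignment then satisfies all the clues, so Amira ∉ Compliance.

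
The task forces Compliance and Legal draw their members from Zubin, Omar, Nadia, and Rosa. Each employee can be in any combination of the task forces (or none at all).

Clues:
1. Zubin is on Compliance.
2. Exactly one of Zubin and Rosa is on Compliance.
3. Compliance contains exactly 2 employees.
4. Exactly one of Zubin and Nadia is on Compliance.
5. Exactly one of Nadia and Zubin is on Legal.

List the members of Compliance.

From (1): Zubin ∈ Compliance.
(2) (exactly one): Rosa ∉ Compliance.
(4) (exactly one): Nadia ∉ Compliance.
(3): only 2 candidates remain for Compliance, so all are in.

Compliance = {Omar, Zubin}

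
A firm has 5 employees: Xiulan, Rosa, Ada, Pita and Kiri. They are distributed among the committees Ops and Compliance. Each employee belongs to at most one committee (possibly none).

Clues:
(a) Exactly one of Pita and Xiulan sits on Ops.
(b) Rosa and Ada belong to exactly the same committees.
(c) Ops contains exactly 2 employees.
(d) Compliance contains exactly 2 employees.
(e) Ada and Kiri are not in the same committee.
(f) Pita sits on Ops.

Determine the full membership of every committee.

From (f): Pita ∈ Ops.
(a) (exactly one): Xiulan ∉ Ops.
Suppose Xiulan ∈ Compliance: no assignment then satisfies all the clues, so Xiulan ∉ Compliance.

Ops = {Kiri, Pita}; Compliance = {Ada, Rosa}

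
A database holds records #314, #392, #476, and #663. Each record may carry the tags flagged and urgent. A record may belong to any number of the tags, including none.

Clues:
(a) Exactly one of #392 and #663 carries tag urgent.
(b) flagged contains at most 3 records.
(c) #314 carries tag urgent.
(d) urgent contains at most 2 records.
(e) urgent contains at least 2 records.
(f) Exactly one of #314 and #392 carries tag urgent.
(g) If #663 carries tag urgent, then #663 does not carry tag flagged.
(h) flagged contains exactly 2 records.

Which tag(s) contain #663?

#663: urgent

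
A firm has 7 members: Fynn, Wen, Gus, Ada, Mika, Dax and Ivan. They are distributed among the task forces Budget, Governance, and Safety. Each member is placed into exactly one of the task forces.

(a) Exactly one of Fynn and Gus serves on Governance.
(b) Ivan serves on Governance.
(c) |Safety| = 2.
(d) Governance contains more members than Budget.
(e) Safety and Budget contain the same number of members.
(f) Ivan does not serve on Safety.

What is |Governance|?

3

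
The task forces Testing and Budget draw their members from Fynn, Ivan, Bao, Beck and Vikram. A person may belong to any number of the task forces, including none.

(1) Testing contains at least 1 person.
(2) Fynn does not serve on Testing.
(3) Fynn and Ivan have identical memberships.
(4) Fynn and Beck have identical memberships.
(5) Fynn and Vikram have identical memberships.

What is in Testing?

Testing = {Bao}

From (2): Fynn ∉ Testing.
(3): Ivan matches Fynn: Ivan ∉ Testing.
(4): Beck matches Fynn: Beck ∉ Testing.
(5): Vikram matches Fynn: Vikram ∉ Testing.
(1): only 1 candidates remain for Testing, so all are in.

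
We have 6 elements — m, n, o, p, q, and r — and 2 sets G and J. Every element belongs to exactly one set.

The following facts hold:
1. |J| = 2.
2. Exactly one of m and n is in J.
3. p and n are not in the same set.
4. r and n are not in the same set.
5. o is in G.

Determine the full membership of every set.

G = {m, o, p, r}; J = {n, q}

From (5): o ∈ G.
Suppose m ∉ G: no assignment then satisfies all the clues, so m ∈ G.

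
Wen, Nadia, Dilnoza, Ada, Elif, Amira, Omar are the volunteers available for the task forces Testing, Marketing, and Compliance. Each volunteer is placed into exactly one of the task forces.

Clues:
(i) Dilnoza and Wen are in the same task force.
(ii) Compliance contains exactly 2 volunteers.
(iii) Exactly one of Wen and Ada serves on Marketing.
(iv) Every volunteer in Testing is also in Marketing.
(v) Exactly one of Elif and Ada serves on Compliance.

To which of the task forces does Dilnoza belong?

Dilnoza: Marketing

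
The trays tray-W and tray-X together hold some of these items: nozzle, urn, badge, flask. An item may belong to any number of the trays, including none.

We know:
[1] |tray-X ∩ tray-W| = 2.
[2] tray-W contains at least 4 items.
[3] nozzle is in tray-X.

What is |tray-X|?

From (3): nozzle ∈ tray-X.
(2): only 4 candidates remain for tray-W, so all are in.

2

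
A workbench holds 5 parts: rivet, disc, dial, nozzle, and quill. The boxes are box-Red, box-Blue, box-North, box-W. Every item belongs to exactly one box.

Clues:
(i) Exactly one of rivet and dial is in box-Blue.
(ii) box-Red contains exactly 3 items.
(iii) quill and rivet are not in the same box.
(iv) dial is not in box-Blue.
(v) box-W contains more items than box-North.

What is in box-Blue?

box-Blue = {rivet}

From (iv): dial ∉ box-Blue.
(i) (exactly one): rivet ∈ box-Blue.
(iii): quill ∉ box-Blue.
Suppose disc ∈ box-Blue: no assignment then satisfies all the clues, so disc ∉ box-Blue.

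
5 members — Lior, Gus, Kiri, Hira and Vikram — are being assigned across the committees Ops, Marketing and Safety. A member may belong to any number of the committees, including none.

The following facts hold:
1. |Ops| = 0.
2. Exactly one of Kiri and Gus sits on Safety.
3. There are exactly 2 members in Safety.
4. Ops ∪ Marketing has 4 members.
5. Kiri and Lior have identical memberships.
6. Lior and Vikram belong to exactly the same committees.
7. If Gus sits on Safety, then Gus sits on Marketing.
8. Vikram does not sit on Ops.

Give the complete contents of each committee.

Ops = {}; Marketing = {Gus, Kiri, Lior, Vikram}; Safety = {Gus, Hira}

From (8): Vikram ∉ Ops.
(1): Ops already has 0, so the rest are out.
Suppose Lior ∉ Marketing: no assignment then satisfies all the clues, so Lior ∈ Marketing.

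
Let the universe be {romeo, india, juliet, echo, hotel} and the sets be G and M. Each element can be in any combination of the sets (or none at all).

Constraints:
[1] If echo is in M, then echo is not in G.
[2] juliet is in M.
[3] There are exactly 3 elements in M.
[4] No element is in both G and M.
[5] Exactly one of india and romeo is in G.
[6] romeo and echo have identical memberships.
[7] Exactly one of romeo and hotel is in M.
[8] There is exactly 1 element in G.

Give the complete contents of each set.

G = {india}; M = {echo, juliet, romeo}

From (2): juliet ∈ M.
(4) (disjoint): juliet ∉ G.
Suppose romeo ∈ G: no assignment then satisfies all the clues, so romeo ∉ G.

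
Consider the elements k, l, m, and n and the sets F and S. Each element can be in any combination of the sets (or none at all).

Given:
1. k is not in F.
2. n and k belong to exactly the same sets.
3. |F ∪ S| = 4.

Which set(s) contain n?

n: S

From (1): k ∉ F.
(2): n matches k: n ∉ F.
Suppose n ∉ S: no assignment then satisfies all the clues, so n ∈ S.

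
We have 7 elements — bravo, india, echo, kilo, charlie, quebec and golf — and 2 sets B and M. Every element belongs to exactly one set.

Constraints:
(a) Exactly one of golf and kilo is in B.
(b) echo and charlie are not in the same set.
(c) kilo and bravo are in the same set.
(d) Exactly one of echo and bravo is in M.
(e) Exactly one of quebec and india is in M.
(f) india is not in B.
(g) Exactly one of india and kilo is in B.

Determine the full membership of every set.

From (f): india ∉ B.
(g) (exactly one): kilo ∈ B.
Only one set left: india ∈ M.
(a) (exactly one): golf ∉ B.
(c): bravo matches kilo: bravo ∈ B.
(d) (exactly one): echo ∈ M.
(e) (exactly one): quebec ∉ M.
Only one set left: quebec ∈ B.
Only one set left: golf ∈ M.
(b): charlie ∉ M.
Only one set left: charlie ∈ B.

B = {bravo, charlie, kilo, quebec}; M = {echo, golf, india}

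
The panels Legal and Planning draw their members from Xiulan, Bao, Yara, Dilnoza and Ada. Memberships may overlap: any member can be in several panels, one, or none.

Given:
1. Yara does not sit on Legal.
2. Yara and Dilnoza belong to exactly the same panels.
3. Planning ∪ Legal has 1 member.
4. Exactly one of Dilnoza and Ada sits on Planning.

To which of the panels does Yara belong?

Yara: none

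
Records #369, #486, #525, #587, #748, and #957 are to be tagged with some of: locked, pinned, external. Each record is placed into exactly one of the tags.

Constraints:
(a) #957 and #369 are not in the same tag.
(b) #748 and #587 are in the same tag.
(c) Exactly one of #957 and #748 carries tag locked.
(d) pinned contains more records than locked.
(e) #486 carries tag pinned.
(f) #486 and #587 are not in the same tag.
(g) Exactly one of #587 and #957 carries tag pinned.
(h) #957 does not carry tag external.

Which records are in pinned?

pinned = {#486, #525, #957}

From (e): #486 ∈ pinned.
From (h): #957 ∉ external.
(f): #587 ∉ pinned.
(g) (exactly one): #957 ∈ pinned.
(a): #369 ∉ pinned.
(b): #748 matches #587: #748 ∉ pinned.
(c) (exactly one): #748 ∈ locked.
(b): #587 matches #748: #587 ∈ locked.
Suppose #525 ∉ pinned: no assignment then satisfies all the clues, so #525 ∈ pinned.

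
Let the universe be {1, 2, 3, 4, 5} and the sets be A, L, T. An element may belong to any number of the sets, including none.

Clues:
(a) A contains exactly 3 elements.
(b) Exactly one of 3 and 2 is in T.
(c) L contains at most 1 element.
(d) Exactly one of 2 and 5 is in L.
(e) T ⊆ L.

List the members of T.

T = {2}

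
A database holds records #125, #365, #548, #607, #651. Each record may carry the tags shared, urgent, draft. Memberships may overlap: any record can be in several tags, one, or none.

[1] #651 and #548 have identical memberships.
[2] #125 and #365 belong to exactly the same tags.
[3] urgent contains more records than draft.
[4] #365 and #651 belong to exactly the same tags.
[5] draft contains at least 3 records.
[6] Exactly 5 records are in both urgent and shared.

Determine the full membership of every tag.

shared = {#125, #365, #548, #607, #651}; urgent = {#125, #365, #548, #607, #651}; draft = {#125, #365, #548, #651}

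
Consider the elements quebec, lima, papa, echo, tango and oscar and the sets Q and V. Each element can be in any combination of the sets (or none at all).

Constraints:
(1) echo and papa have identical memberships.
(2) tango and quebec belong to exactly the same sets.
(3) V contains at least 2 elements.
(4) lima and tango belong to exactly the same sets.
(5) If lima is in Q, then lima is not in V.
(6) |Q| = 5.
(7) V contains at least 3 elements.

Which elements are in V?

V = {echo, oscar, papa}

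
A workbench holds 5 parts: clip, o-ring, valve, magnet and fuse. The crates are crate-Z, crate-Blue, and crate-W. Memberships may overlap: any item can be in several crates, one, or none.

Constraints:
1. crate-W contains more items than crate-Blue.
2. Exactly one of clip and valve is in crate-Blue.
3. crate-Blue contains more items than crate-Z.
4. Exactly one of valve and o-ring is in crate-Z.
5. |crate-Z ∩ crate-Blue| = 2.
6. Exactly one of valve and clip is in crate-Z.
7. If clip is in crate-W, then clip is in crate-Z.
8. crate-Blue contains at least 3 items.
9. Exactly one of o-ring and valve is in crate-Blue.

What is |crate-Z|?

2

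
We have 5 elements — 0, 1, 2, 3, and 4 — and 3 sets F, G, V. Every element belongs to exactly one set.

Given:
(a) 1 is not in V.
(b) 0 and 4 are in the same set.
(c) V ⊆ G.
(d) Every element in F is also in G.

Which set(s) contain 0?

From (a): 1 ∉ V.
Suppose 0 ∈ F: no assignment then satisfies all the clues, so 0 ∉ F.

0: G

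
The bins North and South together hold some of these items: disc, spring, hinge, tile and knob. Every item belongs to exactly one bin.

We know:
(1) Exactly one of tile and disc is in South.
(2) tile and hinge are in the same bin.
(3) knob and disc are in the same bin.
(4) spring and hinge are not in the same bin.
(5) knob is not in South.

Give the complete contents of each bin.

From (5): knob ∉ South.
(3): disc matches knob: disc ∉ South.
Only one bin left: disc ∈ North.
Only one bin left: knob ∈ North.
(1) (exactly one): tile ∈ South.
(2): hinge matches tile: hinge ∉ North.
(2): hinge matches tile: hinge ∈ South.
(4): spring ∉ South.
Only one bin left: spring ∈ North.

North = {disc, knob, spring}; South = {hinge, tile}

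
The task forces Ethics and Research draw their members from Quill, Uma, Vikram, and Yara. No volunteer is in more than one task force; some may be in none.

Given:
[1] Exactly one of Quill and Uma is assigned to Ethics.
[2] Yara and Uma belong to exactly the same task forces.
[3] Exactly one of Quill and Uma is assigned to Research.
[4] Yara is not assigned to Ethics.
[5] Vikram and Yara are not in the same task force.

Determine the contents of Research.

From (4): Yara ∉ Ethics.
(2): Uma matches Yara: Uma ∉ Ethics.
(1) (exactly one): Quill ∈ Ethics.
(3) (exactly one): Uma ∈ Research.
(2): Yara matches Uma: Yara ∈ Research.
(5): Vikram ∉ Research.

Research = {Uma, Yara}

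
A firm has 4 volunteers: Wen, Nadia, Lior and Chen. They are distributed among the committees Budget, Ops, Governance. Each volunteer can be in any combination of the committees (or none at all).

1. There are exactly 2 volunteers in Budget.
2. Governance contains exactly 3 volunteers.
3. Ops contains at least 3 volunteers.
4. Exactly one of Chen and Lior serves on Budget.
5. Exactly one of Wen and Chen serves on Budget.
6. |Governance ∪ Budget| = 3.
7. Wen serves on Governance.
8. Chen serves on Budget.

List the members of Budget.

From (7): Wen ∈ Governance.
From (8): Chen ∈ Budget.
(4) (exactly one): Lior ∉ Budget.
(5) (exactly one): Wen ∉ Budget.
(1): only 2 candidates remain for Budget, so all are in.

Budget = {Chen, Nadia}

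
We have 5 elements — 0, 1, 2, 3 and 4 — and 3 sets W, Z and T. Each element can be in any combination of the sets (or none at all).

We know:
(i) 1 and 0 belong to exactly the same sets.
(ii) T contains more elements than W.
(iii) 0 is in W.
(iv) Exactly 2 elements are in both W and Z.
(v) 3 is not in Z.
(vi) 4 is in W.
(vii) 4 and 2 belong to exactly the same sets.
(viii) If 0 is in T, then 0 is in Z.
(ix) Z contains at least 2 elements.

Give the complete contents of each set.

W = {0, 1, 2, 4}; Z = {0, 1}; T = {0, 1, 2, 3, 4}

From (iii): 0 ∈ W.
From (v): 3 ∉ Z.
From (vi): 4 ∈ W.
(i): 1 matches 0: 1 ∈ W.
(vii): 2 matches 4: 2 ∈ W.
Suppose 0 ∉ Z: no assignment then satisfies all the clues, so 0 ∈ Z.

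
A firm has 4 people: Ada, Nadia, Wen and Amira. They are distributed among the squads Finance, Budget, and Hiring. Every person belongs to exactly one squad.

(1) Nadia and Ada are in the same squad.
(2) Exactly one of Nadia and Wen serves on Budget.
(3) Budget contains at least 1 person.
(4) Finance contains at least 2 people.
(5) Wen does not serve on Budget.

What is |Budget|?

2

From (5): Wen ∉ Budget.
(2) (exactly one): Nadia ∈ Budget.
(1): Ada matches Nadia: Ada ∉ Finance.
(1): Ada matches Nadia: Ada ∈ Budget.
(4): only 2 candidates remain for Finance, so all are in.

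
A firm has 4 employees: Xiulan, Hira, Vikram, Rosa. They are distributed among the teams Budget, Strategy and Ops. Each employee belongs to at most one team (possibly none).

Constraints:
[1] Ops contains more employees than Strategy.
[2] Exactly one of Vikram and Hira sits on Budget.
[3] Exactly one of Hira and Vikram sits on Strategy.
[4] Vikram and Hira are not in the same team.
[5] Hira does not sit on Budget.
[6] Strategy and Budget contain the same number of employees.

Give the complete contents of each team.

Budget = {Vikram}; Strategy = {Hira}; Ops = {Rosa, Xiulan}

From (5): Hira ∉ Budget.
(2) (exactly one): Vikram ∈ Budget.
(3) (exactly one): Hira ∈ Strategy.
Suppose Xiulan ∈ Budget: no assignment then satisfies all the clues, so Xiulan ∉ Budget.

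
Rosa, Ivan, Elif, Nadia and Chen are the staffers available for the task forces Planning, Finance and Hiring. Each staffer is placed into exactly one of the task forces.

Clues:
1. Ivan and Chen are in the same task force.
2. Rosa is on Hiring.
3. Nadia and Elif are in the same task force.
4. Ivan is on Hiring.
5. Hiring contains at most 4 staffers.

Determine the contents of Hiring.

Hiring = {Chen, Ivan, Rosa}

From (2): Rosa ∈ Hiring.
From (4): Ivan ∈ Hiring.
(1): Chen matches Ivan: Chen ∉ Planning.
(1): Chen matches Ivan: Chen ∉ Finance.
(1): Chen matches Ivan: Chen ∈ Hiring.
Suppose Elif ∈ Hiring: no assignment then satisfies all the clues, so Elif ∉ Hiring.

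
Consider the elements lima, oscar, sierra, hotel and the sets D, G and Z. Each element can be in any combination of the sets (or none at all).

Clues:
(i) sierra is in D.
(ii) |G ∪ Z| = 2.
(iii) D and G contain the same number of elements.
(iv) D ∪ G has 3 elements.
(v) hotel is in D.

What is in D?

D = {hotel, sierra}

From (i): sierra ∈ D.
From (v): hotel ∈ D.
Suppose lima ∈ D: no assignment then satisfies all the clues, so lima ∉ D.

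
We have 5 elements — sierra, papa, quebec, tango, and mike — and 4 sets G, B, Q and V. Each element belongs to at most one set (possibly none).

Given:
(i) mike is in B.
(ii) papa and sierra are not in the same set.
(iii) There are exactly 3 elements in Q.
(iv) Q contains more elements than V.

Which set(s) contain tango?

tango: Q

From (i): mike ∈ B.
Suppose tango ∈ G: no assignment then satisfies all the clues, so tango ∉ G.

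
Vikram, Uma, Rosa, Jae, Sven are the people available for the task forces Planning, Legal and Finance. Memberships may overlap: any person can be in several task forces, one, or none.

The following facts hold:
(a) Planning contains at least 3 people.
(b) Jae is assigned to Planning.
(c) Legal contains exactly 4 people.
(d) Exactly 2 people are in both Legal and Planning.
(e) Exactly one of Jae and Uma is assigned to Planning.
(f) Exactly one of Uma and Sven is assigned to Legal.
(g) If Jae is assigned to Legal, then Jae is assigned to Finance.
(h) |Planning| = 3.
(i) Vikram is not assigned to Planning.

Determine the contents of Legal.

From (b): Jae ∈ Planning.
From (i): Vikram ∉ Planning.
(e) (exactly one): Uma ∉ Planning.
(h): only 3 candidates remain for Planning, so all are in.
Suppose Vikram ∉ Legal: no assignment then satisfies all the clues, so Vikram ∈ Legal.

Legal = {Jae, Rosa, Uma, Vikram}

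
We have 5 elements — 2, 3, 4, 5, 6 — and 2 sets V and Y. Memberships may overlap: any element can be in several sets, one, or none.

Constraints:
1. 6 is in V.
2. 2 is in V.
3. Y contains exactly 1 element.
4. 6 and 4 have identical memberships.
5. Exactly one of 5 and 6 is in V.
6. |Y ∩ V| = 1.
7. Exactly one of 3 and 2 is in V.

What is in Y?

Y = {2}

From (1): 6 ∈ V.
From (2): 2 ∈ V.
(4): 4 matches 6: 4 ∈ V.
(5) (exactly one): 5 ∉ V.
(7) (exactly one): 3 ∉ V.
Suppose 2 ∉ Y: no assignment then satisfies all the clues, so 2 ∈ Y.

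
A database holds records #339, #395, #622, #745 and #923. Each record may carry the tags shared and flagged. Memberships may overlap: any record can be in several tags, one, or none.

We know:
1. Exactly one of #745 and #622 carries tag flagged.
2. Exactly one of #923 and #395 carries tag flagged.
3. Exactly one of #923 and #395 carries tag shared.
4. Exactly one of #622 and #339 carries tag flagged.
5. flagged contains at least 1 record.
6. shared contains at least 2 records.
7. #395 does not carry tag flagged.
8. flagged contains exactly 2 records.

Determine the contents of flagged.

flagged = {#622, #923}

From (7): #395 ∉ flagged.
(2) (exactly one): #923 ∈ flagged.
Suppose #339 ∈ flagged: no assignment then satisfies all the clues, so #339 ∉ flagged.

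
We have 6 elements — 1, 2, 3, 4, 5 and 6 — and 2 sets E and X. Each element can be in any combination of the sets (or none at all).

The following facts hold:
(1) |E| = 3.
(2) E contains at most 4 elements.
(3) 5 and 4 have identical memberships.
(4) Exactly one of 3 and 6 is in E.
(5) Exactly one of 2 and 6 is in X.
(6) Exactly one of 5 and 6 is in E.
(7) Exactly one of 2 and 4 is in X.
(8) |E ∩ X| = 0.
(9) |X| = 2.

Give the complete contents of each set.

E = {3, 4, 5}; X = {1, 2}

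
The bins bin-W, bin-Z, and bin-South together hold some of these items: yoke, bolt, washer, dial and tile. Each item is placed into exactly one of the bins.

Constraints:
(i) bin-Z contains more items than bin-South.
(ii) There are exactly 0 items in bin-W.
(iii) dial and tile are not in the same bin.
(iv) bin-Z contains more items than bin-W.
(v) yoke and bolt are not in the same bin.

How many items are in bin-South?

2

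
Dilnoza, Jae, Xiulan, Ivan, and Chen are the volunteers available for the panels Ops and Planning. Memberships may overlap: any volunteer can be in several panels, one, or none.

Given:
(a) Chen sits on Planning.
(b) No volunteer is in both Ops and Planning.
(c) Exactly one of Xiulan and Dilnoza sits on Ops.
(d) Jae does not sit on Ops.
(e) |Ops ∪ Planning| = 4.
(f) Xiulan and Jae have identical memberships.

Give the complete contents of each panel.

From (a): Chen ∈ Planning.
From (d): Jae ∉ Ops.
(b) (disjoint): Chen ∉ Ops.
(f): Xiulan matches Jae: Xiulan ∉ Ops.
(c) (exactly one): Dilnoza ∈ Ops.
(b) (disjoint): Dilnoza ∉ Planning.
Suppose Jae ∉ Planning: no assignment then satisfies all the clues, so Jae ∈ Planning.

Ops = {Dilnoza}; Planning = {Chen, Jae, Xiulan}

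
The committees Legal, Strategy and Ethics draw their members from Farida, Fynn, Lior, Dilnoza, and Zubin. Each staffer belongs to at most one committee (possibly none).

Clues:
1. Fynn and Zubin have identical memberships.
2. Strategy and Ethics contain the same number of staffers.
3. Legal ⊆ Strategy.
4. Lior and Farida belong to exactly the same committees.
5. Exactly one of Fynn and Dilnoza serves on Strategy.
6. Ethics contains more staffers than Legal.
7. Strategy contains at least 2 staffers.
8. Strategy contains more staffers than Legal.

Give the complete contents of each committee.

Legal = {}; Strategy = {Fynn, Zubin}; Ethics = {Farida, Lior}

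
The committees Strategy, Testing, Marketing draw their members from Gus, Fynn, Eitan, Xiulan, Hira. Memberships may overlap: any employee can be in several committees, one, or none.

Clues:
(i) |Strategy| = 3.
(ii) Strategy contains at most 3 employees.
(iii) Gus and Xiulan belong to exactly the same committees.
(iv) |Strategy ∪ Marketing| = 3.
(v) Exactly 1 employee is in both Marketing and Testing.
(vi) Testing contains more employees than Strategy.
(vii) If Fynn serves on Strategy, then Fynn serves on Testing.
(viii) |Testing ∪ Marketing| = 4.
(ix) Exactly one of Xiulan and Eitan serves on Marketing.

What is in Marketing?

Marketing = {Eitan}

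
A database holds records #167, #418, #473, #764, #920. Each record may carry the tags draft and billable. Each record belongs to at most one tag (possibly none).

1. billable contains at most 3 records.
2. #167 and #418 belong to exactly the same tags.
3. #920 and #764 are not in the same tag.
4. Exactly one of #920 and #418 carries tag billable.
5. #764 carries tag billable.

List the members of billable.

billable = {#167, #418, #764}

From (5): #764 ∈ billable.
(3): #920 ∉ billable.
(4) (exactly one): #418 ∈ billable.
(2): #167 matches #418: #167 ∉ draft.
(2): #167 matches #418: #167 ∈ billable.
(1): billable already has 3, so the rest are out.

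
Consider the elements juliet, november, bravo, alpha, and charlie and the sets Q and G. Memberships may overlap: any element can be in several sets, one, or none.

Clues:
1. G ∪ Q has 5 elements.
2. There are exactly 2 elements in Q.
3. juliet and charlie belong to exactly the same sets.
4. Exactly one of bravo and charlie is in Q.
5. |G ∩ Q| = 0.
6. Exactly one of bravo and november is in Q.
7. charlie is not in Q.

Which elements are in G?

From (7): charlie ∉ Q.
(3): juliet matches charlie: juliet ∉ Q.
(4) (exactly one): bravo ∈ Q.
(6) (exactly one): november ∉ Q.
(2): only 2 candidates remain for Q, so all are in.
Suppose juliet ∉ G: no assignment then satisfies all the clues, so juliet ∈ G.

G = {charlie, juliet, november}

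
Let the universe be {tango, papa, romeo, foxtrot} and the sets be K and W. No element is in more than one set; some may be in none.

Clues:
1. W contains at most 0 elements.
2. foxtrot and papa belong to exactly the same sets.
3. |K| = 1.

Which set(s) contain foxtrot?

foxtrot: none

(1): W already has 0, so the rest are out.
Suppose foxtrot ∈ K: no assignment then satisfies all the clues, so foxtrot ∉ K.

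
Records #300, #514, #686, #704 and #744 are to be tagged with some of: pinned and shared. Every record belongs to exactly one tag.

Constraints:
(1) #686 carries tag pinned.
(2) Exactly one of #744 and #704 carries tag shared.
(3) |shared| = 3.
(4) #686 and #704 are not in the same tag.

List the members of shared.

shared = {#300, #514, #704}

From (1): #686 ∈ pinned.
(4): #704 ∉ pinned.
Only one tag left: #704 ∈ shared.
(2) (exactly one): #744 ∉ shared.
(3): only 3 candidates remain for shared, so all are in.
Only one tag left: #744 ∈ pinned.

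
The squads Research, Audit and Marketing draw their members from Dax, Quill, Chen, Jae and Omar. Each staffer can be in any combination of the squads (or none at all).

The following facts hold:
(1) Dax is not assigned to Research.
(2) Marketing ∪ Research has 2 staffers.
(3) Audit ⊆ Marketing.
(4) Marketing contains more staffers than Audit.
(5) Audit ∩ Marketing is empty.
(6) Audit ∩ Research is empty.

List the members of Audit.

Audit = {}

From (1): Dax ∉ Research.
Suppose Dax ∈ Audit: no assignment then satisfies all the clues, so Dax ∉ Audit.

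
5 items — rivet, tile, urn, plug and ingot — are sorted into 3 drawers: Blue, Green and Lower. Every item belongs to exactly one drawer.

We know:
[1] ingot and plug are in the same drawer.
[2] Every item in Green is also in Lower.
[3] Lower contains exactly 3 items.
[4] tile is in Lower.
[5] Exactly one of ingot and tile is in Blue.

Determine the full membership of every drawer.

From (4): tile ∈ Lower.
(5) (exactly one): ingot ∈ Blue.
(1): plug matches ingot: plug ∈ Blue.
(3): only 3 candidates remain for Lower, so all are in.

Blue = {ingot, plug}; Green = {}; Lower = {rivet, tile, urn}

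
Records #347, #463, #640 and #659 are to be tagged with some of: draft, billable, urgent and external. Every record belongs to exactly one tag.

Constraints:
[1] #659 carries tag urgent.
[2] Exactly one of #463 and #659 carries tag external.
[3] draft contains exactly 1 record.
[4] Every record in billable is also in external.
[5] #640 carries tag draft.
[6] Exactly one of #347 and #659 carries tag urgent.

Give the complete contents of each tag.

draft = {#640}; billable = {}; urgent = {#659}; external = {#347, #463}

From (1): #659 ∈ urgent.
From (5): #640 ∈ draft.
(2) (exactly one): #463 ∈ external.
(3): draft already has 1, so the rest are out.
(6) (exactly one): #347 ∉ urgent.
Suppose #347 ∈ billable: no assignment then satisfies all the clues, so #347 ∉ billable.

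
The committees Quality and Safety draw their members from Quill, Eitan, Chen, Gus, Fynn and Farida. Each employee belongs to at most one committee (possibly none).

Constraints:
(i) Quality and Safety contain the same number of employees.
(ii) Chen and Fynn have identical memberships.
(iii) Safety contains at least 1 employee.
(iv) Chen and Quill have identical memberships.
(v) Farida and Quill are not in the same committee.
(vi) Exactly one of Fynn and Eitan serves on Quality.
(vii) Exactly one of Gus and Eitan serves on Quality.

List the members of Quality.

Quality = {Eitan}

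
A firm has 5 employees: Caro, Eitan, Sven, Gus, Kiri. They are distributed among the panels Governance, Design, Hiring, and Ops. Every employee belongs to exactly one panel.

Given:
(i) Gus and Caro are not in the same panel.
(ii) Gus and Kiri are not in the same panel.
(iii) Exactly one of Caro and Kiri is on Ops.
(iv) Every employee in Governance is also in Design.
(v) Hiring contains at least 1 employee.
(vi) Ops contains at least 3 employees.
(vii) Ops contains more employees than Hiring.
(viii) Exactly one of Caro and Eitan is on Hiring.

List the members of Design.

Design = {Gus}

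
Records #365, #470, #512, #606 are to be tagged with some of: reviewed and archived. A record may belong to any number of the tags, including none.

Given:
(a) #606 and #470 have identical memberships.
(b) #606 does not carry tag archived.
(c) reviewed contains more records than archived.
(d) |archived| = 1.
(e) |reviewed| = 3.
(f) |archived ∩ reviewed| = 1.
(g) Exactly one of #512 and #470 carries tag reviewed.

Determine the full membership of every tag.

reviewed = {#365, #470, #606}; archived = {#365}

From (b): #606 ∉ archived.
(a): #470 matches #606: #470 ∉ archived.
Suppose #365 ∉ reviewed: no assignment then satisfies all the clues, so #365 ∈ reviewed.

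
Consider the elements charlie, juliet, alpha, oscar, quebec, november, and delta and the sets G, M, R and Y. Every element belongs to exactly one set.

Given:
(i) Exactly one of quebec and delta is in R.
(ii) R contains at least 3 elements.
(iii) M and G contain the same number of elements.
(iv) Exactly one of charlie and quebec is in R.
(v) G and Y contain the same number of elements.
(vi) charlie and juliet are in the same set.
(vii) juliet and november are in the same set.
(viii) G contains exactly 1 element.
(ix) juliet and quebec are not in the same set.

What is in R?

R = {charlie, delta, juliet, november}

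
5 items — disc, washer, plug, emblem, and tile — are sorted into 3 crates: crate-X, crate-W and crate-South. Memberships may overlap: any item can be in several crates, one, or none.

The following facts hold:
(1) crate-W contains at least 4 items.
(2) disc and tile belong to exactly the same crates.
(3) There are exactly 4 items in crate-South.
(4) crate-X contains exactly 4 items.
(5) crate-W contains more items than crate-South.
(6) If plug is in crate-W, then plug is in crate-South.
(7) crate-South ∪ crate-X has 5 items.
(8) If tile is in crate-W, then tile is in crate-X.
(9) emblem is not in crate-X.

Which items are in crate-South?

crate-South = {disc, emblem, plug, tile}

From (9): emblem ∉ crate-X.
(4): only 4 candidates remain for crate-X, so all are in.
Suppose disc ∉ crate-South: no assignment then satisfies all the clues, so disc ∈ crate-South.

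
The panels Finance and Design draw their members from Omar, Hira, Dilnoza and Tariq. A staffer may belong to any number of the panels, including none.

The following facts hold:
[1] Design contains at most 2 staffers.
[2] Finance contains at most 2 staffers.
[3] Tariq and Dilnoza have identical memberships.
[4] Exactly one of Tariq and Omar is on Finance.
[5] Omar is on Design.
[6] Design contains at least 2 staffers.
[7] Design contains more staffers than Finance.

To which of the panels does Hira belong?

Hira: Design

From (5): Omar ∈ Design.
Suppose Hira ∈ Finance: no assignment then satisfies all the clues, so Hira ∉ Finance.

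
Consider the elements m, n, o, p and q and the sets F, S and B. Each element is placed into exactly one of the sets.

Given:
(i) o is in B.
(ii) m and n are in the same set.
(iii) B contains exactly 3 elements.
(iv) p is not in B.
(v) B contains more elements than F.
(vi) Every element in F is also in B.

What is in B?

B = {m, n, o}

From (i): o ∈ B.
From (iv): p ∉ B.
(vi) contrapositive: p ∉ F.
Only one set left: p ∈ S.
Suppose m ∉ B: no assignment then satisfies all the clues, so m ∈ B.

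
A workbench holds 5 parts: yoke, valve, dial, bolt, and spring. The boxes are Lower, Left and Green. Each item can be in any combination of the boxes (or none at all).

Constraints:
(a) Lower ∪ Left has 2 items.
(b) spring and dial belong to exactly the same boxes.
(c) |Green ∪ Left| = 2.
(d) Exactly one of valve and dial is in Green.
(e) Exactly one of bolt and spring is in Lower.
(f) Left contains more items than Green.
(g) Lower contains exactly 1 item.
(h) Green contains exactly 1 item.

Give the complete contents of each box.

Lower = {bolt}; Left = {bolt, valve}; Green = {valve}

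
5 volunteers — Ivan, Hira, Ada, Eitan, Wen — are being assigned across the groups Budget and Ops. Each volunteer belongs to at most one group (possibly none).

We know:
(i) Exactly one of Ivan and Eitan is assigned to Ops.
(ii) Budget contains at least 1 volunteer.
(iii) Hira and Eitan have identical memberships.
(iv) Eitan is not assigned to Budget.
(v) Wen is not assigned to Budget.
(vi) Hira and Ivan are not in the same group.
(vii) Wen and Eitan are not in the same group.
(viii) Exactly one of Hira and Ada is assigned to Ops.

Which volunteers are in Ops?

Ops = {Eitan, Hira}

From (iv): Eitan ∉ Budget.
From (v): Wen ∉ Budget.
(iii): Hira matches Eitan: Hira ∉ Budget.
Suppose Ivan ∈ Ops: no assignment then satisfies all the clues, so Ivan ∉ Ops.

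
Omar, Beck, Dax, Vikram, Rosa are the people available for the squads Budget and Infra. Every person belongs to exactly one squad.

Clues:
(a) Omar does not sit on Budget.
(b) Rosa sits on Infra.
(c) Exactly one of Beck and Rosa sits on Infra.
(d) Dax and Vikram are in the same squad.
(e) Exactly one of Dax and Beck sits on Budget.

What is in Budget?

From (a): Omar ∉ Budget.
From (b): Rosa ∈ Infra.
(c) (exactly one): Beck ∉ Infra.
Only one squad left: Omar ∈ Infra.
Only one squad left: Beck ∈ Budget.
(e) (exactly one): Dax ∉ Budget.
Only one squad left: Dax ∈ Infra.
(d): Vikram matches Dax: Vikram ∉ Budget.
(d): Vikram matches Dax: Vikram ∈ Infra.

Budget = {Beck}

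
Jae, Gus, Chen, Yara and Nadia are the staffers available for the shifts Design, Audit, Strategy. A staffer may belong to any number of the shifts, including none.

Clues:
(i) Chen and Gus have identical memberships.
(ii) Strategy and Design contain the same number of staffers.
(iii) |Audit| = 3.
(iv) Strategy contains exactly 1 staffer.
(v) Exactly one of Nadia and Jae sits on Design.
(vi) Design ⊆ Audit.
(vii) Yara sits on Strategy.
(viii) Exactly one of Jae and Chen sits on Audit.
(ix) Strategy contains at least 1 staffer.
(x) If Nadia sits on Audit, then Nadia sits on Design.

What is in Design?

Design = {Nadia}

From (vii): Yara ∈ Strategy.
(iv): Strategy already has 1, so the rest are out.
Suppose Jae ∈ Design: no assignment then satisfies all the clues, so Jae ∉ Design.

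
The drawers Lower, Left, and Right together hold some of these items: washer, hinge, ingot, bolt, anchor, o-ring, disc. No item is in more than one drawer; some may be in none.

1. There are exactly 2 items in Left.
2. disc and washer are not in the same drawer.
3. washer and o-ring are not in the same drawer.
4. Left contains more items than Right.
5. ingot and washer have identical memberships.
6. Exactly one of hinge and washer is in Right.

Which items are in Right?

Right = {hinge}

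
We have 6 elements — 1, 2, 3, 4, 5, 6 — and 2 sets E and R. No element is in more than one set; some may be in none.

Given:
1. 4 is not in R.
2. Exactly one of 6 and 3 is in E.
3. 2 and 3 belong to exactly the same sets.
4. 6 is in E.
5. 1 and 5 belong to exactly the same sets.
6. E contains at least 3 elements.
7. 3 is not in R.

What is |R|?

0

From (1): 4 ∉ R.
From (4): 6 ∈ E.
From (7): 3 ∉ R.
(2) (exactly one): 3 ∉ E.
(3): 2 matches 3: 2 ∉ E.
(3): 2 matches 3: 2 ∉ R.
Suppose 1 ∉ E: no assignment then satisfies all the clues, so 1 ∈ E.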